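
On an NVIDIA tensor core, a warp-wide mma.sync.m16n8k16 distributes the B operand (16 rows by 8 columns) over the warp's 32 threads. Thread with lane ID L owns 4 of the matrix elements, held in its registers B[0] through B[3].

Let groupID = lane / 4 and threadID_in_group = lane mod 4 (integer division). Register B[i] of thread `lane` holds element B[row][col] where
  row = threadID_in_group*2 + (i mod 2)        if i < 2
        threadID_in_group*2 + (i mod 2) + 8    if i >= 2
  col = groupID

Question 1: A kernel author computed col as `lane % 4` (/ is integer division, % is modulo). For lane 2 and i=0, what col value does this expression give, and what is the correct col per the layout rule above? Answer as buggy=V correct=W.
`lane % 4`[2,0]->2
lane 2: g=0 (2/4), t=2 (2%4)
i=0: r=2*2+0+0=4, c=g=0
col: 2 vs 0

buggy=2 correct=0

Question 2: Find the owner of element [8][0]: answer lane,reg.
0,2

c=0⇒gr=0  r=8⇒Rb=1,th=0,odd=0
L=0*4+0=0  i=1*2+0=2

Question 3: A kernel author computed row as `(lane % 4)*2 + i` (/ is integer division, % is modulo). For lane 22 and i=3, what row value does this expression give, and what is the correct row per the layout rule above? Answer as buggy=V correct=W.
`(lane % 4)*2 + i`[22,3]⇒7
22: gr=5,th=2
[3] (2*2+1+8,5) = (13,5)
row: 7 vs 13

buggy=7 correct=13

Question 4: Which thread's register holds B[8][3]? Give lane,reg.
12,2

c=3->g=3  r=8->rb=1,t=0,b0=0
L=3*4+0=12  i=1*2+0=2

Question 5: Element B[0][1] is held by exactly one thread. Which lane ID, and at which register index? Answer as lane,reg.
4,0

c=1->g=1  r=0->rb=0,t=0,b0=0
L=1*4+0=4  i=0*2+0=0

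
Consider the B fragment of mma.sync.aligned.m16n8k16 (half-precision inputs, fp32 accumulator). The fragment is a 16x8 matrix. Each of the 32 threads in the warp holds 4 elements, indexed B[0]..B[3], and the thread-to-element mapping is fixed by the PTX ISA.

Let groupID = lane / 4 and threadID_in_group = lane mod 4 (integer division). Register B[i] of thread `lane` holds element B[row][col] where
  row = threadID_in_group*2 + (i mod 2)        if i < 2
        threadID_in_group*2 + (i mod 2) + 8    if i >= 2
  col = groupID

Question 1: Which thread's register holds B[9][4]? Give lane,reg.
16,3

c=4->g=4  r=9->rb=1,t=0,b0=1
L=4*4+0=16  i=1*2+1=3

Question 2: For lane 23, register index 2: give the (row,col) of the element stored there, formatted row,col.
lane 23: G=5 (23/4), T=3 (23%4)
i=2: r=3*2+0+8=14, c=G=5

14,5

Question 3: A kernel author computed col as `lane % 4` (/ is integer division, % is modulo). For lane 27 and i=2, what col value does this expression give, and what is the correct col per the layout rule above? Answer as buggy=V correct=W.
`lane % 4`[27,2]->3
lane 27: gid=6 (27/4), tid=3 (27%4)
i=2: r=3*2+0+8=14, c=gid=6
col: 3 vs 6

buggy=3 correct=6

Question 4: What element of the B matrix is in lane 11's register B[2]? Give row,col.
14,2

lane 11⇒11/4=2, 11 mod 4=3
i=2  r:2·3+0+8⇒14  c:2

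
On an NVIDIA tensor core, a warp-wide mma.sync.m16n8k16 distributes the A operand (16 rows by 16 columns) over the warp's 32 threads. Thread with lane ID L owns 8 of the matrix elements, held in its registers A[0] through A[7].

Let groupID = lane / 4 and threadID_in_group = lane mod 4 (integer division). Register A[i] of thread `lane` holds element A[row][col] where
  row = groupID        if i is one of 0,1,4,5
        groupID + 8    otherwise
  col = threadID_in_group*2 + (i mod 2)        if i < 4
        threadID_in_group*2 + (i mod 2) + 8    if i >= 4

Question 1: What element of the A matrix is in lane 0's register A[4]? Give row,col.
L=0->g=0>>2=0, t=0&3=0
[4]->row 0+0=0  col 0·2+0+8=8

0,8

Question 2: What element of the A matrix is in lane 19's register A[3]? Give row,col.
12,7

L=19->gid=19>>2=4, tid=19&3=3
[3]->row 4+8=12  col 3·2+1+0=7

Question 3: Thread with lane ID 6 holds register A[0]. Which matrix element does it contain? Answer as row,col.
1,4

6: gr=1,th=2
[0] (1+0,2*2+0+0) = (1,4)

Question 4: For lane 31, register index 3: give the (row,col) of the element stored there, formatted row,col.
15,7

31: grp=7,tig=3
[3] (7+8,3*2+1+0) = (15,7)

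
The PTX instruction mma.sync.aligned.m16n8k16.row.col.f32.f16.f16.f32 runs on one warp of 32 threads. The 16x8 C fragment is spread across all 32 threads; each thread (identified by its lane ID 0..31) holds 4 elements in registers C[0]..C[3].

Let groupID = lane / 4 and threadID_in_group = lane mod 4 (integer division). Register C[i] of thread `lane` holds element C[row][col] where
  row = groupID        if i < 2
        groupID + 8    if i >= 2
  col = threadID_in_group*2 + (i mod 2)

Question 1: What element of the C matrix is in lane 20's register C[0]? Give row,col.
20: gid=5,tid=0
[0] (5+0,0*2+0) = (5,0)

5,0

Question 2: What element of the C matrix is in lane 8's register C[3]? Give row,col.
L=8->gid=8>>2=2, tid=8&3=0
[3]->row 2+8=10  col 0·2+1=1

10,1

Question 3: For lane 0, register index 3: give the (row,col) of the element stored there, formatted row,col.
8,1

lane 0=>0/4=0, 0 mod 4=0
i=3  r:0+8=>8  c:2·0+1=>1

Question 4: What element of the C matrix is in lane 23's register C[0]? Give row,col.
5,6

lane 23: g=5 (23/4), t=3 (23%4)
i=0: r=5+0=5, c=3*2+0=6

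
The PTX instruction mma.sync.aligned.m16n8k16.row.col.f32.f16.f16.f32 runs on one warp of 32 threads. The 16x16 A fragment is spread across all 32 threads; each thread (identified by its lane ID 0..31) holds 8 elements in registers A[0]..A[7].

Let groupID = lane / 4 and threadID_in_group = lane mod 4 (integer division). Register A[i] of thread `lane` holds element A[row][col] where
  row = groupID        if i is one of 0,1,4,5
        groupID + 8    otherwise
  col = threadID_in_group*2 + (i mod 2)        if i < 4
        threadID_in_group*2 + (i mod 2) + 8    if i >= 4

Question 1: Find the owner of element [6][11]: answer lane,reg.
r: 6->gid=6,r8=0  c: 11->c8=1,tid=1,i&1=1
L=6*4+1=25  i=1*4+0*2+1=5

25,5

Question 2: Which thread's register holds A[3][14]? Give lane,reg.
r=3→G=3,rhi=0  c=14→chi=1,T=3,p=0
L=3*4+3=15  i=1*4+0*2+0=4

15,4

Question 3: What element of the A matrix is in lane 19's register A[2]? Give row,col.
12,6

L=19⇒gr=19>>2=4, th=19&3=3
[2]⇒row 4+8=12  col 3·2+0+0=6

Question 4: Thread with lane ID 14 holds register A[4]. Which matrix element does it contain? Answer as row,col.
L=14→G=14>>2=3, T=14&3=2
[4]→row 3+0=3  col 2·2+0+8=12

3,12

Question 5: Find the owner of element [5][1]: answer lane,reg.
r: 5->gid=5,r8=0  c: 1->c8=0,tid=0,i&1=1
L=5*4+0=20  i=0*4+0*2+1=1

20,1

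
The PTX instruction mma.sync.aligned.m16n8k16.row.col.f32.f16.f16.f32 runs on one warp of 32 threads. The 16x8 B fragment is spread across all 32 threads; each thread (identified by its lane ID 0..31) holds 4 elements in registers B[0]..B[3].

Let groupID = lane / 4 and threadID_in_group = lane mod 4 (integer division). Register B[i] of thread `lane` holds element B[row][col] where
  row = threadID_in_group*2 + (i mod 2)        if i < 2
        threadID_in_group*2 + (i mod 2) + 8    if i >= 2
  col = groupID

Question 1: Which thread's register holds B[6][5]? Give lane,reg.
23,0

c: 5->gid=5  r: 6->r8=0,tid=3,i&1=0
L=5*4+3=23  i=0*2+0=0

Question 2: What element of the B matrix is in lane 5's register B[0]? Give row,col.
2,1

lane 5: gr=1 (5/4), th=1 (5%4)
i=0: r=1*2+0+0=2, c=gr=1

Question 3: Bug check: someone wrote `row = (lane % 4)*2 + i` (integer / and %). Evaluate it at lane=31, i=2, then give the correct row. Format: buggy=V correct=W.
`(lane % 4)*2 + i`[31,2]=>8
L=31=>grp=31>>2=7, tig=31&3=3
[2]=>row 3·2+0+8=14  col grp=7
row: 8 vs 14

buggy=8 correct=14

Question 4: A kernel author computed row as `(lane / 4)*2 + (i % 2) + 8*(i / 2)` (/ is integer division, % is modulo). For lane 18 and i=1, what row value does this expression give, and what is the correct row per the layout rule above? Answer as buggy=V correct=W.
buggy=9 correct=5

`(lane / 4)*2 + (i % 2) + 8*(i / 2)`[18,1]⇒9
L=18⇒gr=18>>2=4, th=18&3=2
[1]⇒row 2·2+1+0=5  col gr=4
row: 9 vs 5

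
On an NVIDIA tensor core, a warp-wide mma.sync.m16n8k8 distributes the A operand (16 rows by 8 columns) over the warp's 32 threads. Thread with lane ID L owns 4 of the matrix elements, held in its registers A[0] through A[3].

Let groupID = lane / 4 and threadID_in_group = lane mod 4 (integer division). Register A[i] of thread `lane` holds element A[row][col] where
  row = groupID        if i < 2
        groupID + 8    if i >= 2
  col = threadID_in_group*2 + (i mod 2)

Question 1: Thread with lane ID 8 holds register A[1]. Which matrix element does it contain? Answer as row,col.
lane 8->8/4=2, 8 mod 4=0
i=1  r:2+0->2  c:2·0+1->1

2,1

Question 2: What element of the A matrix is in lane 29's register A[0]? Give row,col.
lane 29→29/4=7, 29 mod 4=1
i=0  r:7+0→7  c:2·1+0→2

7,2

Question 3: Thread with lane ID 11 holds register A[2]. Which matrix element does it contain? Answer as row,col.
10,6

11: grp=2,tig=3
[2] (2+8,3*2+0) = (10,6)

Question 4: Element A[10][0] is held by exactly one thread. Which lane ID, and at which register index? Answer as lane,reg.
r=10->g=2,rb=1  c=0->t=0,b0=0
L=2*4+0=8  i=1*2+0=2

8,2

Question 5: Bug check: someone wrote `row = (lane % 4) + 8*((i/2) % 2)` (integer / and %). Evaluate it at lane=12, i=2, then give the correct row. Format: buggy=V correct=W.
buggy=8 correct=11

`(lane % 4) + 8*((i/2) % 2)`[12,2]->8
12: g=3,t=0
[2] (3+8,0*2+0) = (11,0)
row: 8 vs 11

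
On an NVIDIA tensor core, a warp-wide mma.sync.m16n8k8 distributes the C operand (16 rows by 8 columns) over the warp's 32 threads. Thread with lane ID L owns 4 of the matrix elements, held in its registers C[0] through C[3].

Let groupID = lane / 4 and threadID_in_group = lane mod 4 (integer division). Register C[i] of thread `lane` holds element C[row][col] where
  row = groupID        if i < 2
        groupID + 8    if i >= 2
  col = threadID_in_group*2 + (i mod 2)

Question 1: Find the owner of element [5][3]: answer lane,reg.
21,1

r:5=>grp=5,rB=0  c:3=>tig=1,lo=1
L=5*4+1=21  i=0*2+1=1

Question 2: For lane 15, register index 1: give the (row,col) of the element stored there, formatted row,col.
3,7

L=15→G=15>>2=3, T=15&3=3
[1]→row 3+0=3  col 3·2+1=7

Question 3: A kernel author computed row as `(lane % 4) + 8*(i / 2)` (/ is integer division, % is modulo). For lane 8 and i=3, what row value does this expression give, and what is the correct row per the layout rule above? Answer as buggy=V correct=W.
buggy=8 correct=10

`(lane % 4) + 8*(i / 2)`[8,3]->8
lane 8->8/4=2, 8 mod 4=0
i=3  r:2+8->10  c:2·0+1->1
row: 8 vs 10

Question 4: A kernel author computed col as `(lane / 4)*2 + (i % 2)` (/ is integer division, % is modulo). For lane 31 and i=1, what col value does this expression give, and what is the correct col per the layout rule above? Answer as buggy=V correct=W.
buggy=15 correct=7

`(lane / 4)*2 + (i % 2)`[31,1]=>15
lane 31: grp=7 (31/4), tig=3 (31%4)
i=1: r=7+0=7, c=3*2+1=7
col: 15 vs 7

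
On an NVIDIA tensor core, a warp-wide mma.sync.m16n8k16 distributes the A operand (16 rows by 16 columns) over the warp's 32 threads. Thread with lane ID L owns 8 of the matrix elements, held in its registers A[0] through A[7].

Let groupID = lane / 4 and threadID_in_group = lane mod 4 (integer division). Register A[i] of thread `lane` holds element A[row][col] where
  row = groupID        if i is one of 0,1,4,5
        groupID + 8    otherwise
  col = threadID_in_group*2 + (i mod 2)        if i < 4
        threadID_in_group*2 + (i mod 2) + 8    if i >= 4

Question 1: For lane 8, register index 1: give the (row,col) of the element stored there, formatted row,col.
L=8->gid=8>>2=2, tid=8&3=0
[1]->row 2+0=2  col 0·2+1+0=1

2,1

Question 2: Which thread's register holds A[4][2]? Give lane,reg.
r:4=>grp=4,rB=0  c:2=>cB=0,tig=1,lo=0
L=4*4+1=17  i=0*4+0*2+0=0

17,0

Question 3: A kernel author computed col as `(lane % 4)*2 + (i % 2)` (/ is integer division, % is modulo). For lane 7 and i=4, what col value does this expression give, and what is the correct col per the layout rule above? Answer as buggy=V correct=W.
buggy=6 correct=14

`(lane % 4)*2 + (i % 2)`[7,4]⇒6
7: gr=1,th=3
[4] (1+0,3*2+0+8) = (1,14)
col: 6 vs 14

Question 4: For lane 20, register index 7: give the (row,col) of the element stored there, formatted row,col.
lane 20⇒20/4=5, 20 mod 4=0
i=7  r:5+8⇒13  c:2·0+1+8⇒9

13,9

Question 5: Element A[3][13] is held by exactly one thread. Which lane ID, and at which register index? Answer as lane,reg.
14,5

r:3=>grp=3,rB=0  c:13=>cB=1,tig=2,lo=1
L=3*4+2=14  i=1*4+0*2+1=5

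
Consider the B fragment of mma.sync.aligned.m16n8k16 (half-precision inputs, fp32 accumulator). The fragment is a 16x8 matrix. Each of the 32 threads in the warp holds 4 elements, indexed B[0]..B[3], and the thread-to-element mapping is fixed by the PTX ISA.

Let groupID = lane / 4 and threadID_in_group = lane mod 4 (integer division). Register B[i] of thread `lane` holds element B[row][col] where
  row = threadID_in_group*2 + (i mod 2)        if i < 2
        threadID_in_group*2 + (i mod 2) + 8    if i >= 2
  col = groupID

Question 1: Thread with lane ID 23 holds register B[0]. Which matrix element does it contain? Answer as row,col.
L=23=>grp=23>>2=5, tig=23&3=3
[0]=>row 3·2+0+0=6  col grp=5

6,5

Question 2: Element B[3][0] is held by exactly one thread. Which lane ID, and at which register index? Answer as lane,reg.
1,1

c:0=>grp=0  r:3=>rB=0,tig=1,lo=1
L=0*4+1=1  i=0*2+1=1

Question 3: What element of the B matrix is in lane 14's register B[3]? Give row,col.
13,3

14: grp=3,tig=2
[3] (2*2+1+8,3) = (13,3)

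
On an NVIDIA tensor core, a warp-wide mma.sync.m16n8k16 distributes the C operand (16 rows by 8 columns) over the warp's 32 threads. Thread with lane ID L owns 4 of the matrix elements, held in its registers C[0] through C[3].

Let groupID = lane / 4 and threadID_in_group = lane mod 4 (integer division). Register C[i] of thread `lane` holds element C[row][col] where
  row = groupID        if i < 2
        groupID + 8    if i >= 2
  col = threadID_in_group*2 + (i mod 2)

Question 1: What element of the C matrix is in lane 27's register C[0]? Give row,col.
6,6

27: grp=6,tig=3
[0] (6+0,3*2+0) = (6,6)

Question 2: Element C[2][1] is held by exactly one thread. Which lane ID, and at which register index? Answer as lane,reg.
r=2→G=2,rhi=0  c=1→T=0,p=1
L=2*4+0=8  i=0*2+1=1

8,1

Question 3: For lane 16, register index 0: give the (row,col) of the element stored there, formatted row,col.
L=16⇒gr=16>>2=4, th=16&3=0
[0]⇒row 4+0=4  col 0·2+0=0

4,0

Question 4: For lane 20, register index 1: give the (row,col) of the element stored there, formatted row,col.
5,1

20: g=5,t=0
[1] (5+0,0*2+1) = (5,1)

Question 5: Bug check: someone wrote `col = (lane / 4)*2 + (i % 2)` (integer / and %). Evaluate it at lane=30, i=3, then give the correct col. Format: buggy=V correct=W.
`(lane / 4)*2 + (i % 2)`[30,3]→15
lane 30: G=7 (30/4), T=2 (30%4)
i=3: r=7+8=15, c=2*2+1=5
col: 15 vs 5

buggy=15 correct=5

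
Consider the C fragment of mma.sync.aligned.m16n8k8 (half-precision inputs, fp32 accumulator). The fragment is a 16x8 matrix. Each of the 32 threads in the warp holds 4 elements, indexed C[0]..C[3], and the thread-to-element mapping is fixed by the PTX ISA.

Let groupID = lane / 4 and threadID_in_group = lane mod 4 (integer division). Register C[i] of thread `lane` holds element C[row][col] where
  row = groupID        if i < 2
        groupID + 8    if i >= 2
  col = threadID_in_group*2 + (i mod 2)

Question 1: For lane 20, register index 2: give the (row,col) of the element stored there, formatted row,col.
20: g=5,t=0
[2] (5+8,0*2+0) = (13,0)

13,0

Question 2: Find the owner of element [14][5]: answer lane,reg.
26,3

r=14->g=6,rb=1  c=5->t=2,b0=1
L=6*4+2=26  i=1*2+1=3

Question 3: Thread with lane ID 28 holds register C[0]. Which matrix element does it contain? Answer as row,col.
28: G=7,T=0
[0] (7+0,0*2+0) = (7,0)

7,0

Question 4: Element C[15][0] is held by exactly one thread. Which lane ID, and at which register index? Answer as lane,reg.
28,2

r=15->g=7,rb=1  c=0->t=0,b0=0
L=7*4+0=28  i=1*2+0=2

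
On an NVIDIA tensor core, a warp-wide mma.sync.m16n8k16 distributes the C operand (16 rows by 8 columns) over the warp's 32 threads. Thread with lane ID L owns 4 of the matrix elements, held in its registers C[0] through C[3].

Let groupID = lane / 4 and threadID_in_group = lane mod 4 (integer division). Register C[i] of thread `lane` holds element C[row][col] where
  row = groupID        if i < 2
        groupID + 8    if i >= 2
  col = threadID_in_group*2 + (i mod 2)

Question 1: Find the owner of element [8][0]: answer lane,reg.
r=8⇒gr=0,Rb=1  c=0⇒th=0,odd=0
L=0*4+0=0  i=1*2+0=2

0,2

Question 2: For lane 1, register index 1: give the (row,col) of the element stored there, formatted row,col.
0,3

1: gid=0,tid=1
[1] (0+0,1*2+1) = (0,3)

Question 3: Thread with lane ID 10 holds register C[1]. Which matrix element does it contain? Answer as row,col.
2,5

lane 10=>10/4=2, 10 mod 4=2
i=1  r:2+0=>2  c:2·2+1=>5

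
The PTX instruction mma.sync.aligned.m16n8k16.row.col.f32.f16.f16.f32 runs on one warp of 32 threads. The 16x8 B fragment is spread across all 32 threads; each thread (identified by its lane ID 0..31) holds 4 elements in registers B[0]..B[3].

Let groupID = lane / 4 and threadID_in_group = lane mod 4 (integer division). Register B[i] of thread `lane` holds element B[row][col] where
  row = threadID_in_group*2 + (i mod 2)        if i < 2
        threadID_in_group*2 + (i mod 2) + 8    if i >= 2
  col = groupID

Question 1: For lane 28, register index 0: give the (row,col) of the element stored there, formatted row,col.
0,7

lane 28⇒28/4=7, 28 mod 4=0
i=0  r:2·0+0+0⇒0  c:7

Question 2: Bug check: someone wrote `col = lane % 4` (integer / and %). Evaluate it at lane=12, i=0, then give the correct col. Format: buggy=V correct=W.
buggy=0 correct=3

`lane % 4`[12,0]=>0
12: grp=3,tig=0
[0] (0*2+0+0,3) = (0,3)
col: 0 vs 3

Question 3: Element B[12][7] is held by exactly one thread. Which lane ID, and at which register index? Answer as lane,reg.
30,2

c: 7->gid=7  r: 12->r8=1,tid=2,i&1=0
L=7*4+2=30  i=1*2+0=2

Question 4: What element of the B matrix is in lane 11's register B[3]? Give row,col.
15,2

L=11=>grp=11>>2=2, tig=11&3=3
[3]=>row 3·2+1+8=15  col grp=2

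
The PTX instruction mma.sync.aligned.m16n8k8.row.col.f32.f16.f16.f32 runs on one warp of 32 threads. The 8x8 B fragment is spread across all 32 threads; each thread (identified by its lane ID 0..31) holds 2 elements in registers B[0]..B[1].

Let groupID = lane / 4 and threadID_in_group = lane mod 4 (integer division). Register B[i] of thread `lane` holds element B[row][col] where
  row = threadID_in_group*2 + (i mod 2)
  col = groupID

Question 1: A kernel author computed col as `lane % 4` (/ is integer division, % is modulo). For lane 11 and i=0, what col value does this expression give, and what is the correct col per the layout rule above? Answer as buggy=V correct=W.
`lane % 4`[11,0]=>3
L=11=>grp=11>>2=2, tig=11&3=3
[0]=>row 3·2+0=6  col grp=2
col: 3 vs 2

buggy=3 correct=2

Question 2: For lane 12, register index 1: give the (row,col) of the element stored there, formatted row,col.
12: grp=3,tig=0
[1] (0*2+1,3) = (1,3)

1,3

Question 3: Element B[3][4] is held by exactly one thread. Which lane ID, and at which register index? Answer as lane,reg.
17,1

c: 4->gid=4  r: 3->tid=1,i&1=1
L=4*4+1=17  i=1=1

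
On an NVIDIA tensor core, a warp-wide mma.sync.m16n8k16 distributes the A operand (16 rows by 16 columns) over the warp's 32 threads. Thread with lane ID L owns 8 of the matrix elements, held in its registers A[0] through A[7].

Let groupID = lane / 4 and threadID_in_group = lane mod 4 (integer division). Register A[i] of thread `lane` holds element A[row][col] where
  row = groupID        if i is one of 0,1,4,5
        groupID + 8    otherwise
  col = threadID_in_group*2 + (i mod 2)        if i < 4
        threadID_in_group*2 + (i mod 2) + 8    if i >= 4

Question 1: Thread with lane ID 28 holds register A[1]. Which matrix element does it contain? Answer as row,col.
7,1

L=28⇒gr=28>>2=7, th=28&3=0
[1]⇒row 7+0=7  col 0·2+1+0=1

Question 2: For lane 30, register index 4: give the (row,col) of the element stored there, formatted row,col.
L=30→G=30>>2=7, T=30&3=2
[4]→row 7+0=7  col 2·2+0+8=12

7,12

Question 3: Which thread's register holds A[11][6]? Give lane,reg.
r=11⇒gr=3,Rb=1  c=6⇒Cb=0,th=3,odd=0
L=3*4+3=15  i=0*4+1*2+0=2

15,2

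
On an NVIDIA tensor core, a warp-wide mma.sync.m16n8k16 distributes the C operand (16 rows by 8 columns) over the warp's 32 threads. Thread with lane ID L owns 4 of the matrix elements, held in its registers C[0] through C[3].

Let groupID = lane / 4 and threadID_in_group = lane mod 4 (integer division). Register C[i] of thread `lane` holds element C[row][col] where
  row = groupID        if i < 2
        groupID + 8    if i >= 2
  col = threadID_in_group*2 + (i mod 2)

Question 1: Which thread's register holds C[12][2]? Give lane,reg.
17,2

r=12->g=4,rb=1  c=2->t=1,b0=0
L=4*4+1=17  i=1*2+0=2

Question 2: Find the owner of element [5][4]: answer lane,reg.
r=5->g=5,rb=0  c=4->t=2,b0=0
L=5*4+2=22  i=0*2+0=0

22,0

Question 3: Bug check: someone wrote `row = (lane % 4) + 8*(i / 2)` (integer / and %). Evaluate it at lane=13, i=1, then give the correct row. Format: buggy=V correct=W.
buggy=1 correct=3

`(lane % 4) + 8*(i / 2)`[13,1]⇒1
L=13⇒gr=13>>2=3, th=13&3=1
[1]⇒row 3+0=3  col 1·2+1=3
row: 1 vs 3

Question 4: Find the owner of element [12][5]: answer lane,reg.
18,3

r=12⇒gr=4,Rb=1  c=5⇒th=2,odd=1
L=4*4+2=18  i=1*2+1=3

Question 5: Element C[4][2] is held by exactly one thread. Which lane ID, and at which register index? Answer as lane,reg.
r: 4->gid=4,r8=0  c: 2->tid=1,i&1=0
L=4*4+1=17  i=0*2+0=0

17,0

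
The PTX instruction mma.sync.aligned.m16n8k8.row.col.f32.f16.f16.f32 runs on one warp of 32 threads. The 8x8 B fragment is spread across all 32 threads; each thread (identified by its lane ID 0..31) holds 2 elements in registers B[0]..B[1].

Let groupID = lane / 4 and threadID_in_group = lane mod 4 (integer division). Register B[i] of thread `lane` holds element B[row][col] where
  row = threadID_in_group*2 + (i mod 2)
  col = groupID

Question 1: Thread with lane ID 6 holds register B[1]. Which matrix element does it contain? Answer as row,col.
5,1

L=6=>grp=6>>2=1, tig=6&3=2
[1]=>row 2·2+1=5  col grp=1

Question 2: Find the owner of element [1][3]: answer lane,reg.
12,1

c=3→G=3  r=1→T=0,p=1
L=3*4+0=12  i=1=1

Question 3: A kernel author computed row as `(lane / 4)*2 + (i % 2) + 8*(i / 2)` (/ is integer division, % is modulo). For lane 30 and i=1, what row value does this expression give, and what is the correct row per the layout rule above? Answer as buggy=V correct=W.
buggy=15 correct=5

`(lane / 4)*2 + (i % 2) + 8*(i / 2)`[30,1]→15
30: G=7,T=2
[1] (2*2+1,7) = (5,7)
row: 15 vs 5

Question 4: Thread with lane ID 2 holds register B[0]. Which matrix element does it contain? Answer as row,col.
4,0

lane 2→2/4=0, 2 mod 4=2
i=0  r:2·2+0→4  c:0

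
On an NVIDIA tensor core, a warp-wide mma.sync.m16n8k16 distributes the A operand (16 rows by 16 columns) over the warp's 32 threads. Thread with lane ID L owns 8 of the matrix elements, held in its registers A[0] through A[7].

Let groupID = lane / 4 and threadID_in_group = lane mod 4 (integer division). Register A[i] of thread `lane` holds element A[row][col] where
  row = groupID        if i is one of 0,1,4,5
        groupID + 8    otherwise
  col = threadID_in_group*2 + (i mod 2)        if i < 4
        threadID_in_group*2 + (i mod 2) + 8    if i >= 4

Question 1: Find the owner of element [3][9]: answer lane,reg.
r=3->g=3,rb=0  c=9->cb=1,t=0,b0=1
L=3*4+0=12  i=1*4+0*2+1=5

12,5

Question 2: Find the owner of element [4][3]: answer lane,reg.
r: 4->gid=4,r8=0  c: 3->c8=0,tid=1,i&1=1
L=4*4+1=17  i=0*4+0*2+1=1

17,1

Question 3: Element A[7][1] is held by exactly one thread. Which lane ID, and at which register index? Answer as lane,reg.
r=7->g=7,rb=0  c=1->cb=0,t=0,b0=1
L=7*4+0=28  i=0*4+0*2+1=1

28,1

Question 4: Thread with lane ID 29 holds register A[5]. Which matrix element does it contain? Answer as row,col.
7,11

29: grp=7,tig=1
[5] (7+0,1*2+1+8) = (7,11)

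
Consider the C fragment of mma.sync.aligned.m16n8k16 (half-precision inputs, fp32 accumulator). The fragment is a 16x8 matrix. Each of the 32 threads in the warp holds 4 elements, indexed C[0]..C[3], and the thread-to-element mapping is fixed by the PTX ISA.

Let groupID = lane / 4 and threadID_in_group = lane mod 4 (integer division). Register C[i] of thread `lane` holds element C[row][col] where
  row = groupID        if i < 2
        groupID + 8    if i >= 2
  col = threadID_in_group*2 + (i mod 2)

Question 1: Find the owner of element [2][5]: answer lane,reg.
10,1

r=2->g=2,rb=0  c=5->t=2,b0=1
L=2*4+2=10  i=0*2+1=1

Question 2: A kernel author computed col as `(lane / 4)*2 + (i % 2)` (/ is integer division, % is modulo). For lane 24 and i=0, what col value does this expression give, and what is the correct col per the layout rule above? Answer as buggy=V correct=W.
buggy=12 correct=0

`(lane / 4)*2 + (i % 2)`[24,0]=>12
lane 24=>24/4=6, 24 mod 4=0
i=0  r:6+0=>6  c:2·0+0=>0
col: 12 vs 0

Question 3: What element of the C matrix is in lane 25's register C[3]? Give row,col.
lane 25: gr=6 (25/4), th=1 (25%4)
i=3: r=6+8=14, c=1*2+1=3

14,3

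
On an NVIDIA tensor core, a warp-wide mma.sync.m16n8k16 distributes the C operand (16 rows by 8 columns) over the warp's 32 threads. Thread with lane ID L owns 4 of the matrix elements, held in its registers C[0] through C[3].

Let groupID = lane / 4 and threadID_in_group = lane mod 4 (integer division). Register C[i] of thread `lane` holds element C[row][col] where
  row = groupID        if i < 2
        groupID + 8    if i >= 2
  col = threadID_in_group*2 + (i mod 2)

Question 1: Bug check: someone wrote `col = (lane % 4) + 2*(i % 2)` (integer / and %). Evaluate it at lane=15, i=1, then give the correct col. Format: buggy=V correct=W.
buggy=5 correct=7

`(lane % 4) + 2*(i % 2)`[15,1]->5
15: g=3,t=3
[1] (3+0,3*2+1) = (3,7)
col: 5 vs 7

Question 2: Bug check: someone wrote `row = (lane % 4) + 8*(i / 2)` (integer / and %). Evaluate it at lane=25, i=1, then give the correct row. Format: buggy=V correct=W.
`(lane % 4) + 8*(i / 2)`[25,1]=>1
L=25=>grp=25>>2=6, tig=25&3=1
[1]=>row 6+0=6  col 1·2+1=3
row: 1 vs 6

buggy=1 correct=6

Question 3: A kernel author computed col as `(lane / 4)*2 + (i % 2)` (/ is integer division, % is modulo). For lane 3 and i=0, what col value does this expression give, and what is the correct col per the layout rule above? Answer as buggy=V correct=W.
buggy=0 correct=6

`(lane / 4)*2 + (i % 2)`[3,0]⇒0
3: gr=0,th=3
[0] (0+0,3*2+0) = (0,6)
col: 0 vs 6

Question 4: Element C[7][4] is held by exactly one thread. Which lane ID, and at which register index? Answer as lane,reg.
30,0

r:7=>grp=7,rB=0  c:4=>tig=2,lo=0
L=7*4+2=30  i=0*2+0=0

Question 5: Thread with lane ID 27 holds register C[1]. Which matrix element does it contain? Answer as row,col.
6,7

L=27→G=27>>2=6, T=27&3=3
[1]→row 6+0=6  col 3·2+1=7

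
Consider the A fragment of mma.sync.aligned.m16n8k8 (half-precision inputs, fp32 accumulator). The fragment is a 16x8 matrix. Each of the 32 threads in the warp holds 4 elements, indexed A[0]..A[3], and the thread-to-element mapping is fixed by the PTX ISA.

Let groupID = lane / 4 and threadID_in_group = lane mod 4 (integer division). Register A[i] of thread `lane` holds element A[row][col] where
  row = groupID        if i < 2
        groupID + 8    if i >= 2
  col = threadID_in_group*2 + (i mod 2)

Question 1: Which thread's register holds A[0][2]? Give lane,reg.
r=0->g=0,rb=0  c=2->t=1,b0=0
L=0*4+1=1  i=0*2+0=0

1,0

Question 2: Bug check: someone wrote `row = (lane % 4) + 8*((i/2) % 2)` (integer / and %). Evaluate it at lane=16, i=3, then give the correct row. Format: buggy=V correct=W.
`(lane % 4) + 8*((i/2) % 2)`[16,3]->8
16: gid=4,tid=0
[3] (4+8,0*2+1) = (12,1)
row: 8 vs 12

buggy=8 correct=12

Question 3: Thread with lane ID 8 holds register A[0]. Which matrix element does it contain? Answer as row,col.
2,0

lane 8: G=2 (8/4), T=0 (8%4)
i=0: r=2+0=2, c=0*2+0=0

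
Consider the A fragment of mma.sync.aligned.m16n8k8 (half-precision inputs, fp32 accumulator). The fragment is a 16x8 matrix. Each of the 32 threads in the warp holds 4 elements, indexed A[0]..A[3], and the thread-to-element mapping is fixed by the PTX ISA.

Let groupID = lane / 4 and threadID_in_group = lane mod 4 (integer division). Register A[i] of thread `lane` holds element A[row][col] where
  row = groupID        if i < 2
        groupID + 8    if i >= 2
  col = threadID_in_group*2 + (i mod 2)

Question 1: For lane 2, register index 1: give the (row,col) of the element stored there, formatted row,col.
L=2->gid=2>>2=0, tid=2&3=2
[1]->row 0+0=0  col 2·2+1=5

0,5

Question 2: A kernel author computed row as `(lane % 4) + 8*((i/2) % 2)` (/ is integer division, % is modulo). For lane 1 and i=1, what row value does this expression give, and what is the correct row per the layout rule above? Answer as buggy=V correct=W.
`(lane % 4) + 8*((i/2) % 2)`[1,1]→1
lane 1: G=0 (1/4), T=1 (1%4)
i=1: r=0+0=0, c=1*2+1=3
row: 1 vs 0

buggy=1 correct=0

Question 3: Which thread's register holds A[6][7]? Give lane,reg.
r=6⇒gr=6,Rb=0  c=7⇒th=3,odd=1
L=6*4+3=27  i=0*2+1=1

27,1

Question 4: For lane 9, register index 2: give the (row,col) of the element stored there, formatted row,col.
L=9->gid=9>>2=2, tid=9&3=1
[2]->row 2+8=10  col 1·2+0=2

10,2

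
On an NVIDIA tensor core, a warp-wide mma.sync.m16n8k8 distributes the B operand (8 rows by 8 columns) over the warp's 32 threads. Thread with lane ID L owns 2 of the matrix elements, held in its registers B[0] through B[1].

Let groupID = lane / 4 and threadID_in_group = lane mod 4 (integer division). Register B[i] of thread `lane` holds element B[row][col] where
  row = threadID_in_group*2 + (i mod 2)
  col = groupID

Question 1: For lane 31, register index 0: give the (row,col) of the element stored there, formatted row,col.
6,7

L=31→G=31>>2=7, T=31&3=3
[0]→row 3·2+0=6  col G=7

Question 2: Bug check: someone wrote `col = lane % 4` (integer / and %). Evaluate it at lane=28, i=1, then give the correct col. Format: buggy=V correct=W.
`lane % 4`[28,1]=>0
28: grp=7,tig=0
[1] (0*2+1,7) = (1,7)
col: 0 vs 7

buggy=0 correct=7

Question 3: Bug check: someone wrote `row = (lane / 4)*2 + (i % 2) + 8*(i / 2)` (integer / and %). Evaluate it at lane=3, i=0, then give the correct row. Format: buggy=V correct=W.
buggy=0 correct=6

`(lane / 4)*2 + (i % 2) + 8*(i / 2)`[3,0]→0
lane 3→3/4=0, 3 mod 4=3
i=0  r:2·3+0→6  c:0
row: 0 vs 6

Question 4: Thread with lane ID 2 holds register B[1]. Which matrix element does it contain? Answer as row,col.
5,0

2: grp=0,tig=2
[1] (2*2+1,0) = (5,0)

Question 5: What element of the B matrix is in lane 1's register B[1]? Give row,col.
lane 1: grp=0 (1/4), tig=1 (1%4)
i=1: r=1*2+1=3, c=grp=0

3,0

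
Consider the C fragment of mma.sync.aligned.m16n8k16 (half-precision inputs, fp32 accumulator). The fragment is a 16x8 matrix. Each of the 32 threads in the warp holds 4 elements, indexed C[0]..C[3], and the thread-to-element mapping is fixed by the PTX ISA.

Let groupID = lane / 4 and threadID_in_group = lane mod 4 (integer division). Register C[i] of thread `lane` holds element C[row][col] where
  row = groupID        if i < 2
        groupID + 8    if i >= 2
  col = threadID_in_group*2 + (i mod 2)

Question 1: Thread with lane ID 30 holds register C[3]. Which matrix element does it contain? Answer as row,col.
15,5

L=30->gid=30>>2=7, tid=30&3=2
[3]->row 7+8=15  col 2·2+1=5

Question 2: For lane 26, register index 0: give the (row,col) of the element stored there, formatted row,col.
lane 26->26/4=6, 26 mod 4=2
i=0  r:6+0->6  c:2·2+0->4

6,4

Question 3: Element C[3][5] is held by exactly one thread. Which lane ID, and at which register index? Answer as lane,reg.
r=3→G=3,rhi=0  c=5→T=2,p=1
L=3*4+2=14  i=0*2+1=1

14,1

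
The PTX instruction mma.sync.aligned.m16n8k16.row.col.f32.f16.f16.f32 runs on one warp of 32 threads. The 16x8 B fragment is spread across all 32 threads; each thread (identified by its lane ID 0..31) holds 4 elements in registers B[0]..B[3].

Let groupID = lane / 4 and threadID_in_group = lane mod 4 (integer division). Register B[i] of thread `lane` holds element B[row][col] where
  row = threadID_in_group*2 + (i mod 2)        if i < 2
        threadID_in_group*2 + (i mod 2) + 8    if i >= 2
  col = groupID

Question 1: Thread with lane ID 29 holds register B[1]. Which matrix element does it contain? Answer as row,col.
L=29->gid=29>>2=7, tid=29&3=1
[1]->row 1·2+1+0=3  col gid=7

3,7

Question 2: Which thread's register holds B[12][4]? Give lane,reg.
c=4->g=4  r=12->rb=1,t=2,b0=0
L=4*4+2=18  i=1*2+0=2

18,2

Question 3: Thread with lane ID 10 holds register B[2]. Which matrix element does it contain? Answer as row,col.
12,2

lane 10: gid=2 (10/4), tid=2 (10%4)
i=2: r=2*2+0+8=12, c=gid=2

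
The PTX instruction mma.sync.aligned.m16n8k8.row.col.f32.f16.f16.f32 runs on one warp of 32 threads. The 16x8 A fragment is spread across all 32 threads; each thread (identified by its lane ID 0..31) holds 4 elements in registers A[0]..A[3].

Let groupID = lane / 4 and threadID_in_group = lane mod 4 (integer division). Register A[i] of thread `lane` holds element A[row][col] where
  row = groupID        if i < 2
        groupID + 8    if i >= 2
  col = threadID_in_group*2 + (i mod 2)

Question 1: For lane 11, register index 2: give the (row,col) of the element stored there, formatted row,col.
L=11⇒gr=11>>2=2, th=11&3=3
[2]⇒row 2+8=10  col 3·2+0=6

10,6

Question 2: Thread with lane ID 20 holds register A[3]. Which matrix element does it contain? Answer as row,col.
13,1

lane 20=>20/4=5, 20 mod 4=0
i=3  r:5+8=>13  c:2·0+1=>1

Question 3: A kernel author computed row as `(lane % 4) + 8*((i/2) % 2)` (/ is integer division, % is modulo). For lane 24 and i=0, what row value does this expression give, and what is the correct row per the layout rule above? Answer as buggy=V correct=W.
`(lane % 4) + 8*((i/2) % 2)`[24,0]⇒0
L=24⇒gr=24>>2=6, th=24&3=0
[0]⇒row 6+0=6  col 0·2+0=0
row: 0 vs 6

buggy=0 correct=6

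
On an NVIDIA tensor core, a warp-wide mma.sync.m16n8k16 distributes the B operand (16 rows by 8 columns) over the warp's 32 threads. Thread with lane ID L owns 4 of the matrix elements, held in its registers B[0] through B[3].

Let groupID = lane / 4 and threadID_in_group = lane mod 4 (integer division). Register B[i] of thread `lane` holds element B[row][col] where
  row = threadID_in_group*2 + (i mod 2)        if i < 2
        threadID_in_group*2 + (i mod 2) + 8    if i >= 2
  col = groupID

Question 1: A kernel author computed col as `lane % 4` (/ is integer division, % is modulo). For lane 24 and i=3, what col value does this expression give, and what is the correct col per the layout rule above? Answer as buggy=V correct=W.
`lane % 4`[24,3]→0
lane 24→24/4=6, 24 mod 4=0
i=3  r:2·0+1+8→9  c:6
col: 0 vs 6

buggy=0 correct=6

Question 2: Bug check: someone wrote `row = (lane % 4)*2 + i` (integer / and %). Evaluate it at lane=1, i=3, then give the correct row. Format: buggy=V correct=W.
buggy=5 correct=11

`(lane % 4)*2 + i`[1,3]→5
L=1→G=1>>2=0, T=1&3=1
[3]→row 1·2+1+8=11  col G=0
row: 5 vs 11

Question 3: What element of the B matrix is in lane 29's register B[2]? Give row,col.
lane 29→29/4=7, 29 mod 4=1
i=2  r:2·1+0+8→10  c:7

10,7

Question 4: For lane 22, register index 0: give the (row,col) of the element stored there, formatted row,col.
lane 22: G=5 (22/4), T=2 (22%4)
i=0: r=2*2+0+0=4, c=G=5

4,5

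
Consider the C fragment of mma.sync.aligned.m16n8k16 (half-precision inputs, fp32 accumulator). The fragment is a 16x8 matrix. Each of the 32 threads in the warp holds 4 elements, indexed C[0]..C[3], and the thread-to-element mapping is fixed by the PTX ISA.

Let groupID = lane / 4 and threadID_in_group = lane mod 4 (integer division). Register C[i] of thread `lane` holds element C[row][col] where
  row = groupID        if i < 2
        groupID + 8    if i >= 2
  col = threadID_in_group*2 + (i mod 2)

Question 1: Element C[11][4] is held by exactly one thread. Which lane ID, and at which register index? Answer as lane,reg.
14,2

r: 11->gid=3,r8=1  c: 4->tid=2,i&1=0
L=3*4+2=14  i=1*2+0=2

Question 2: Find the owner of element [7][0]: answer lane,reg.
r:7=>grp=7,rB=0  c:0=>tig=0,lo=0
L=7*4+0=28  i=0*2+0=0

28,0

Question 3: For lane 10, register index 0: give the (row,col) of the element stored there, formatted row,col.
2,4

lane 10: gr=2 (10/4), th=2 (10%4)
i=0: r=2+0=2, c=2*2+0=4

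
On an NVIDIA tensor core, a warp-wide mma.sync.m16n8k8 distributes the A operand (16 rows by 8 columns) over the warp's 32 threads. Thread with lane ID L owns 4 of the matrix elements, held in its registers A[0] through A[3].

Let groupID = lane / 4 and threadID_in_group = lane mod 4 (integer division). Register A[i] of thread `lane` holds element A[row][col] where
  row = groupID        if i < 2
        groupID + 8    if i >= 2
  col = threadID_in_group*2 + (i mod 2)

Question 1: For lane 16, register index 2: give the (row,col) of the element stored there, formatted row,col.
12,0

lane 16->16/4=4, 16 mod 4=0
i=2  r:4+8->12  c:2·0+0->0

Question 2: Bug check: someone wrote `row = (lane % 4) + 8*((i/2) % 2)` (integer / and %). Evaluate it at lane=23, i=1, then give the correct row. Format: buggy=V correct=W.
`(lane % 4) + 8*((i/2) % 2)`[23,1]->3
lane 23: g=5 (23/4), t=3 (23%4)
i=1: r=5+0=5, c=3*2+1=7
row: 3 vs 5

buggy=3 correct=5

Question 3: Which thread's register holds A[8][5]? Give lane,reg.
r=8⇒gr=0,Rb=1  c=5⇒th=2,odd=1
L=0*4+2=2  i=1*2+1=3

2,3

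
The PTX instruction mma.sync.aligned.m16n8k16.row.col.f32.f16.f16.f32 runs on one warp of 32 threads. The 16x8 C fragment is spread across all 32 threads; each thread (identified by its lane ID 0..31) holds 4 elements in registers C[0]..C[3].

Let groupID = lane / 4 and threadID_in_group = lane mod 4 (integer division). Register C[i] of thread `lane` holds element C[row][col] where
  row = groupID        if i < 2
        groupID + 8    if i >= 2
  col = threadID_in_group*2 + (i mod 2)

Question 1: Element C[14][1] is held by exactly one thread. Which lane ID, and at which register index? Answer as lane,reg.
24,3

r=14→G=6,rhi=1  c=1→T=0,p=1
L=6*4+0=24  i=1*2+1=3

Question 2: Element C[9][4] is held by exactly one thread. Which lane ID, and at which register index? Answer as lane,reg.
r=9⇒gr=1,Rb=1  c=4⇒th=2,odd=0
L=1*4+2=6  i=1*2+0=2

6,2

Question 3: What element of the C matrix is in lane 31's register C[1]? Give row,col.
7,7

lane 31->31/4=7, 31 mod 4=3
i=1  r:7+0->7  c:2·3+1->7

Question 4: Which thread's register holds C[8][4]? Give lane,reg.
r=8->g=0,rb=1  c=4->t=2,b0=0
L=0*4+2=2  i=1*2+0=2

2,2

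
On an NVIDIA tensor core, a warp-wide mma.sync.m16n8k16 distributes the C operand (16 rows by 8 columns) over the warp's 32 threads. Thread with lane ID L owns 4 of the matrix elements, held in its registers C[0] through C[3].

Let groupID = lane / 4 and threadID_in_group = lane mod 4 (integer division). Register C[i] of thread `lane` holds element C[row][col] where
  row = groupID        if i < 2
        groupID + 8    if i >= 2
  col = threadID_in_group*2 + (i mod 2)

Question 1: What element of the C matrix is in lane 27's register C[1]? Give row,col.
6,7

L=27⇒gr=27>>2=6, th=27&3=3
[1]⇒row 6+0=6  col 3·2+1=7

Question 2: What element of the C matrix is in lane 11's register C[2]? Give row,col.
10,6

11: g=2,t=3
[2] (2+8,3*2+0) = (10,6)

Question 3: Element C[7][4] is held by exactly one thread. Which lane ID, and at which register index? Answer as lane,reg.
r:7=>grp=7,rB=0  c:4=>tig=2,lo=0
L=7*4+2=30  i=0*2+0=0

30,0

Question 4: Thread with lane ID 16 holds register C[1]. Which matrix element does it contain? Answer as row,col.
L=16=>grp=16>>2=4, tig=16&3=0
[1]=>row 4+0=4  col 0·2+1=1

4,1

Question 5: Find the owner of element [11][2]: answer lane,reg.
r:11=>grp=3,rB=1  c:2=>tig=1,lo=0
L=3*4+1=13  i=1*2+0=2

13,2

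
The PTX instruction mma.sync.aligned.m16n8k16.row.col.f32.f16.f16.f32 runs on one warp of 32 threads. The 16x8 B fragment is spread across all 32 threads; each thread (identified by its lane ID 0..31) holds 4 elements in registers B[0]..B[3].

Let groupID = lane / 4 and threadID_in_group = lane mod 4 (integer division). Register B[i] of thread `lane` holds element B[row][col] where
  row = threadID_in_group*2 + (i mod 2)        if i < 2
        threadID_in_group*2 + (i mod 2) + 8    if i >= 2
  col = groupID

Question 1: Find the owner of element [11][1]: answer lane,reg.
5,3

c=1→G=1  r=11→rhi=1,T=1,p=1
L=1*4+1=5  i=1*2+1=3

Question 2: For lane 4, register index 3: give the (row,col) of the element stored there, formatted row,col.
9,1

lane 4: gr=1 (4/4), th=0 (4%4)
i=3: r=0*2+1+8=9, c=gr=1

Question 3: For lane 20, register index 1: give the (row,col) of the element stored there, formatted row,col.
1,5

20: gid=5,tid=0
[1] (0*2+1+0,5) = (1,5)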